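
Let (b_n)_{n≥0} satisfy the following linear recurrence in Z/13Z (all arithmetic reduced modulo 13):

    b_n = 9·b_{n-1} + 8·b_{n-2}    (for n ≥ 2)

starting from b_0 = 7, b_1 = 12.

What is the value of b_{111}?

12

b_2 = 9·12 + 8·7 = 8
b_3 = 9·8 + 8·12 = 12
b_4 = 9·12 + 8·8 = 3
b_5 = 9·3 + 8·12 = 6
b_6 = 9·6 + 8·3 = 0
b_7 = 9·0 + 8·6 = 9
b_8 = 9·9 + 8·0 = 3
b_9 = 9·3 + 8·9 = 8
b_10 = 9·8 + 8·3 = 5
b_11 = 9·5 + 8·8 = 5
b_12 = 9·5 + 8·5 = 7
b_13 = 9·7 + 8·5 = 12
(b_12, b_13) = (7, 12) = (b_0, b_1), so the sequence has period 12.
111 ≡ 3 (mod 12), hence b_111 = b_3 = 12.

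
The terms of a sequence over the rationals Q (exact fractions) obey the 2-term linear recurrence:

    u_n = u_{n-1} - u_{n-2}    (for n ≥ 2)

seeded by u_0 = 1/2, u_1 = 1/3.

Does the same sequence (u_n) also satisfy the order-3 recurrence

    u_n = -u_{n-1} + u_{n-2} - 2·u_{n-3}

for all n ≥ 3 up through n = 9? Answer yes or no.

Terms u_0..u_9: 1/2, 1/3, -1/6, -1/2, -1/3, 1/6, 1/2, 1/3, -1/6, -1/2
n=3: candidate gives -1/2, actual u_3 = -1/2 ✓
n=4: candidate gives -1/3, actual u_4 = -1/3 ✓
n=5: candidate gives 1/6, actual u_5 = 1/6 ✓
n=6: candidate gives 1/2, actual u_6 = 1/2 ✓
n=7: candidate gives 1/3, actual u_7 = 1/3 ✓
n=8: candidate gives -1/6, actual u_8 = -1/6 ✓
n=9: candidate gives -1/2, actual u_9 = -1/2 ✓

yes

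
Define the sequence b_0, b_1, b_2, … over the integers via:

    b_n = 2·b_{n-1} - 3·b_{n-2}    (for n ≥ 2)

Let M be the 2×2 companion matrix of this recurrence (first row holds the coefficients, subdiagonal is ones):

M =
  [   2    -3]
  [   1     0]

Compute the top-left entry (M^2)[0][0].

1

(M^2)[0][0] is the top entry after applying M 2 times to the unit state (1, 0). Equivalently it is h_{3} for the auxiliary sequence (h_n) obeying the same recurrence with h_1 = 1 and h_i = 0 for 0 ≤ i < 1:
h_2 = 2·1 + -3·0 = 2
h_3 = 2·2 + -3·1 = 1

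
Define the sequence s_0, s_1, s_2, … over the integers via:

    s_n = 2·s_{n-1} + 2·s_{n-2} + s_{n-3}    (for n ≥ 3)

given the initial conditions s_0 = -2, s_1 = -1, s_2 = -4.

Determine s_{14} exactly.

s_3 = 2·-4 + 2·-1 + 1·-2 = -12
s_4 = 2·-12 + 2·-4 + 1·-1 = -33
s_5 = 2·-33 + 2·-12 + 1·-4 = -94
s_6 = 2·-94 + 2·-33 + 1·-12 = -266
s_7 = 2·-266 + 2·-94 + 1·-33 = -753
s_8 = 2·-753 + 2·-266 + 1·-94 = -2132
s_9 = 2·-2132 + 2·-753 + 1·-266 = -6036
s_10 = 2·-6036 + 2·-2132 + 1·-753 = -17089
s_11 = 2·-17089 + 2·-6036 + 1·-2132 = -48382
s_12 = 2·-48382 + 2·-17089 + 1·-6036 = -136978
s_13 = 2·-136978 + 2·-48382 + 1·-17089 = -387809
s_14 = 2·-387809 + 2·-136978 + 1·-48382 = -1097956

-1097956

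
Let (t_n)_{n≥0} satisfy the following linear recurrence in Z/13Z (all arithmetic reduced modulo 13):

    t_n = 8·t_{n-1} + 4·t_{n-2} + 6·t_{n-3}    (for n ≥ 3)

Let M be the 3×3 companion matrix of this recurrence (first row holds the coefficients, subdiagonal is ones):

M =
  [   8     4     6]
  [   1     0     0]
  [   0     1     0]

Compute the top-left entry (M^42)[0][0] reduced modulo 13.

6

(M^42)[0][0] is the top entry after applying M 42 times to the unit state (1, 0, 0). Equivalently it is h_{44} for the auxiliary sequence (h_n) obeying the same recurrence with h_2 = 1 and h_i = 0 for 0 ≤ i < 2:
h_3 = 8·1 + 4·0 + 6·0 = 8
h_4 = 8·8 + 4·1 + 6·0 = 3
h_5 = 8·3 + 4·8 + 6·1 = 10
h_6 = 8·10 + 4·3 + 6·8 = 10
h_7 = 8·10 + 4·10 + 6·3 = 8
h_8 = 8·8 + 4·10 + 6·10 = 8
h_9 = 8·8 + 4·8 + 6·10 = 0
h_10 = 8·0 + 4·8 + 6·8 = 2
h_11 = 8·2 + 4·0 + 6·8 = 12
h_12 = 8·12 + 4·2 + 6·0 = 0
h_13 = 8·0 + 4·12 + 6·2 = 8
h_14 = 8·8 + 4·0 + 6·12 = 6
h_15 = 8·6 + 4·8 + 6·0 = 2
h_16 = 8·2 + 4·6 + 6·8 = 10
h_17 = 8·10 + 4·2 + 6·6 = 7
h_18 = 8·7 + 4·10 + 6·2 = 4
h_19 = 8·4 + 4·7 + 6·10 = 3
h_20 = 8·3 + 4·4 + 6·7 = 4
h_21 = 8·4 + 4·3 + 6·4 = 3
h_22 = 8·3 + 4·4 + 6·3 = 6
h_23 = 8·6 + 4·3 + 6·4 = 6
h_24 = 8·6 + 4·6 + 6·3 = 12
h_25 = 8·12 + 4·6 + 6·6 = 0
h_26 = 8·0 + 4·12 + 6·6 = 6
h_27 = 8·6 + 4·0 + 6·12 = 3
h_28 = 8·3 + 4·6 + 6·0 = 9
h_29 = 8·9 + 4·3 + 6·6 = 3
h_30 = 8·3 + 4·9 + 6·3 = 0
h_31 = 8·0 + 4·3 + 6·9 = 1
h_32 = 8·1 + 4·0 + 6·3 = 0
h_33 = 8·0 + 4·1 + 6·0 = 4
h_34 = 8·4 + 4·0 + 6·1 = 12
h_35 = 8·12 + 4·4 + 6·0 = 8
h_36 = 8·8 + 4·12 + 6·4 = 6
h_37 = 8·6 + 4·8 + 6·12 = 9
h_38 = 8·9 + 4·6 + 6·8 = 1
h_39 = 8·1 + 4·9 + 6·6 = 2
h_40 = 8·2 + 4·1 + 6·9 = 9
h_41 = 8·9 + 4·2 + 6·1 = 8
h_42 = 8·8 + 4·9 + 6·2 = 8
h_43 = 8·8 + 4·8 + 6·9 = 7
h_44 = 8·7 + 4·8 + 6·8 = 6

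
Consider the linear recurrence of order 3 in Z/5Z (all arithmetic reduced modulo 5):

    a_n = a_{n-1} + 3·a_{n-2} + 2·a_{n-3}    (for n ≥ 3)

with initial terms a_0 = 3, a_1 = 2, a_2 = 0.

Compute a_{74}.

0

a_3 = 1·0 + 3·2 + 2·3 = 2
a_4 = 1·2 + 3·0 + 2·2 = 1
a_5 = 1·1 + 3·2 + 2·0 = 2
a_6 = 1·2 + 3·1 + 2·2 = 4
a_7 = 1·4 + 3·2 + 2·1 = 2
a_8 = 1·2 + 3·4 + 2·2 = 3
a_9 = 1·3 + 3·2 + 2·4 = 2
a_10 = 1·2 + 3·3 + 2·2 = 0
(a_8, a_9, a_10) = (3, 2, 0) = (a_0, a_1, a_2), so the sequence has period 8.
74 ≡ 2 (mod 8), hence a_74 = a_2 = 0.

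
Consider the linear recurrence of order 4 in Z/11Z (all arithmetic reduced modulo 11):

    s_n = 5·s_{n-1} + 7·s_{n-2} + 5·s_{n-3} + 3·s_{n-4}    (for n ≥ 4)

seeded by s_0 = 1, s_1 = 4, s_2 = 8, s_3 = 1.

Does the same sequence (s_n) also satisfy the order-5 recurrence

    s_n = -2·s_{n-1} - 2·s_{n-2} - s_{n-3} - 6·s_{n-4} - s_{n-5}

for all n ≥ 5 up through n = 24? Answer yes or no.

yes

Terms s_0..s_24: 1, 4, 8, 1, 7, 6, 9, 4, 2, 2, 5, 6, 4, 5, 10, 2, 7, 4, 10, 9, 2, 3, 5, 6, 9
n=5: candidate gives 6, actual s_5 = 6 ✓
n=6: candidate gives 9, actual s_6 = 9 ✓
n=7: candidate gives 4, actual s_7 = 4 ✓
n=8: candidate gives 2, actual s_8 = 2 ✓
n=9: candidate gives 2, actual s_9 = 2 ✓
n=10: candidate gives 5, actual s_10 = 5 ✓
n=11: candidate gives 6, actual s_11 = 6 ✓
n=12: candidate gives 4, actual s_12 = 4 ✓
n=13: candidate gives 5, actual s_13 = 5 ✓
n=14: candidate gives 10, actual s_14 = 10 ✓
n=15: candidate gives 2, actual s_15 = 2 ✓
n=16: candidate gives 7, actual s_16 = 7 ✓
n=17: candidate gives 4, actual s_17 = 4 ✓
n=18: candidate gives 10, actual s_18 = 10 ✓
n=19: candidate gives 9, actual s_19 = 9 ✓
n=20: candidate gives 2, actual s_20 = 2 ✓
n=21: candidate gives 3, actual s_21 = 3 ✓
n=22: candidate gives 5, actual s_22 = 5 ✓
n=23: candidate gives 6, actual s_23 = 6 ✓
n=24: candidate gives 9, actual s_24 = 9 ✓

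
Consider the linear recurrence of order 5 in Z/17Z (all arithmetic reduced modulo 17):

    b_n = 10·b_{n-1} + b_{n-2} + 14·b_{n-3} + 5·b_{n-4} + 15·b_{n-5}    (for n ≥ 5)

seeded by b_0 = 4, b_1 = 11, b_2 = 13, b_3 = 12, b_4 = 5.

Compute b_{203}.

16

b_5 = 10·5 + 1·12 + 14·13 + 5·11 + 15·4 = 2
b_6 = 10·2 + 1·5 + 14·12 + 5·13 + 15·11 = 15
b_7 = 10·15 + 1·2 + 14·5 + 5·12 + 15·13 = 1
b_8 = 10·1 + 1·15 + 14·2 + 5·5 + 15·12 = 3
b_9 = 10·3 + 1·1 + 14·15 + 5·2 + 15·5 = 3
b_10 = 10·3 + 1·3 + 14·1 + 5·15 + 15·2 = 16
Continuing the recurrence:
  b_11 = 10;  b_12 = 1;  b_13 = 15;  b_14 = 8;  b_15 = 8;  b_16 = 11
  b_17 = 14;  b_18 = 1;  b_19 = 15;  b_20 = 12;  b_21 = 10;  b_22 = 10
  b_23 = 11;  b_24 = 1;  b_25 = 0;  b_26 = 15;  b_27 = 12;  b_28 = 16
  b_29 = 6;  b_30 = 13;  b_31 = 16;  b_32 = 7;  b_33 = 11;  b_34 = 3
  b_35 = 6;  b_36 = 16;  b_37 = 11;  b_38 = 16;  b_39 = 11;  b_40 = 8
  b_41 = 15;  b_42 = 13;  b_43 = 8;  b_44 = 15;  b_45 = 8;  b_46 = 4
  b_47 = 0;  b_48 = 5;  b_49 = 14;  b_50 = 13;  b_51 = 2;  b_52 = 16
  b_53 = 13;  b_54 = 7;  b_55 = 2;  b_56 = 13;  b_57 = 8;  b_58 = 11
  b_59 = 7;  b_60 = 16;  b_61 = 12;  b_62 = 1;  b_63 = 4;  b_64 = 3
  b_65 = 8;  b_66 = 1;  b_67 = 10;  b_68 = 16;  b_69 = 14;  b_70 = 13
  b_71 = 8;  b_72 = 9;  b_73 = 12;  b_74 = 6;  b_75 = 8;  b_76 = 11
  b_77 = 6;  b_78 = 2;  b_79 = 4;  b_80 = 12;  b_81 = 7;  b_82 = 0
  b_83 = 4;  b_84 = 3;  b_85 = 11;  b_86 = 2;  b_87 = 8;  b_88 = 5
  b_89 = 16;  b_90 = 10;  b_91 = 1;  b_92 = 15;  b_93 = 4;  b_94 = 2
  b_95 = 15;  b_96 = 9;  b_97 = 4;  b_98 = 6;  b_99 = 6;  b_100 = 1
  b_101 = 0;  b_102 = 5;  b_103 = 14;  b_104 = 2;  b_105 = 0;  b_106 = 2
  b_107 = 6;  b_108 = 10;  b_109 = 11;  b_110 = 10;  b_111 = 5;  b_112 = 14
  b_113 = 14;  b_114 = 14;  b_115 = 15;  b_116 = 12;  b_117 = 16;  b_118 = 16
  b_119 = 0;  b_120 = 15;  b_121 = 5;  b_122 = 11;  b_123 = 4;  b_124 = 9
  b_125 = 5;  b_126 = 7;  b_127 = 12;  b_128 = 13;  b_129 = 9;  b_130 = 7
  b_131 = 1;  b_132 = 14;  b_133 = 3;  b_134 = 7;  b_135 = 5;  b_136 = 14
  b_137 = 9;  b_138 = 16;  b_139 = 2;  b_140 = 1;  b_141 = 15;  b_142 = 3
  b_143 = 3;  b_144 = 6;  b_145 = 8;  b_146 = 11;  b_147 = 7;  b_148 = 13
  b_149 = 13;  b_150 = 8;  b_151 = 16;  b_152 = 10;  b_153 = 12;  b_154 = 11
  b_155 = 3;  b_156 = 6;  b_157 = 2;  b_158 = 14;  b_159 = 15;  b_160 = 12
  b_161 = 6;  b_162 = 8;  b_163 = 12;  b_164 = 4;  b_165 = 0;  b_166 = 13
  b_167 = 9;  b_168 = 14;  b_169 = 0;  b_170 = 1;  b_171 = 4;  b_172 = 8
  b_173 = 2;  b_174 = 4;  b_175 = 2;  b_176 = 16;  b_177 = 8;  b_178 = 4
  b_179 = 2;  b_180 = 8;  b_181 = 10;  b_182 = 4;  b_183 = 11;  b_184 = 1
  b_185 = 9;  b_186 = 7;  b_187 = 4;  b_188 = 3;  b_189 = 5;  b_190 = 7
  b_191 = 4;  b_192 = 5;  b_193 = 1;  b_194 = 11;  b_195 = 0;  b_196 = 8
  b_197 = 8;  b_198 = 5;  b_199 = 12;  b_200 = 5;  b_201 = 3
b_202 = 10·3 + 1·5 + 14·12 + 5·5 + 15·8 = 8
b_203 = 10·8 + 1·3 + 14·5 + 5·12 + 15·5 = 16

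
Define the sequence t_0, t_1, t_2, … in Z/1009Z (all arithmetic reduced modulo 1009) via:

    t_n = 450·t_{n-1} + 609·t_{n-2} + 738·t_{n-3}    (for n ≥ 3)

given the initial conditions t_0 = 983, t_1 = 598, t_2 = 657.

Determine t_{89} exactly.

t_3 = 450·657 + 609·598 + 738·983 = 938
t_4 = 450·938 + 609·657 + 738·598 = 269
t_5 = 450·269 + 609·938 + 738·657 = 664
t_6 = 450·664 + 609·269 + 738·938 = 569
t_7 = 450·569 + 609·664 + 738·269 = 289
t_8 = 450·289 + 609·569 + 738·664 = 990
t_9 = 450·990 + 609·289 + 738·569 = 135
t_10 = 450·135 + 609·990 + 738·289 = 121
t_11 = 450·121 + 609·135 + 738·990 = 554
t_12 = 450·554 + 609·121 + 738·135 = 857
t_13 = 450·857 + 609·554 + 738·121 = 89
t_14 = 450·89 + 609·857 + 738·554 = 157
t_15 = 450·157 + 609·89 + 738·857 = 567
t_16 = 450·567 + 609·157 + 738·89 = 737
t_17 = 450·737 + 609·567 + 738·157 = 754
t_18 = 450·754 + 609·737 + 738·567 = 824
t_19 = 450·824 + 609·754 + 738·737 = 643
t_20 = 450·643 + 609·824 + 738·754 = 603
t_21 = 450·603 + 609·643 + 738·824 = 718
t_22 = 450·718 + 609·603 + 738·643 = 475
t_23 = 450·475 + 609·718 + 738·603 = 252
t_24 = 450·252 + 609·475 + 738·718 = 243
t_25 = 450·243 + 609·252 + 738·475 = 905
t_26 = 450·905 + 609·243 + 738·252 = 607
t_27 = 450·607 + 609·905 + 738·243 = 683
t_28 = 450·683 + 609·607 + 738·905 = 915
t_29 = 450·915 + 609·683 + 738·607 = 287
t_30 = 450·287 + 609·915 + 738·683 = 828
t_31 = 450·828 + 609·287 + 738·915 = 754
t_32 = 450·754 + 609·828 + 738·287 = 953
t_33 = 450·953 + 609·754 + 738·828 = 735
t_34 = 450·735 + 609·953 + 738·754 = 493
t_35 = 450·493 + 609·735 + 738·953 = 539
t_36 = 450·539 + 609·493 + 738·735 = 542
t_37 = 450·542 + 609·539 + 738·493 = 642
t_38 = 450·642 + 609·542 + 738·539 = 697
t_39 = 450·697 + 609·642 + 738·542 = 778
t_40 = 450·778 + 609·697 + 738·642 = 236
t_41 = 450·236 + 609·778 + 738·697 = 632
t_42 = 450·632 + 609·236 + 738·778 = 351
t_43 = 450·351 + 609·632 + 738·236 = 616
t_44 = 450·616 + 609·351 + 738·632 = 843
t_45 = 450·843 + 609·616 + 738·351 = 496
t_46 = 450·496 + 609·843 + 738·616 = 575
t_47 = 450·575 + 609·496 + 738·843 = 400
t_48 = 450·400 + 609·575 + 738·496 = 231
t_49 = 450·231 + 609·400 + 738·575 = 15
t_50 = 450·15 + 609·231 + 738·400 = 687
t_51 = 450·687 + 609·15 + 738·231 = 407
t_52 = 450·407 + 609·687 + 738·15 = 140
t_53 = 450·140 + 609·407 + 738·687 = 579
t_54 = 450·579 + 609·140 + 738·407 = 416
t_55 = 450·416 + 609·579 + 738·140 = 398
t_56 = 450·398 + 609·416 + 738·579 = 78
t_57 = 450·78 + 609·398 + 738·416 = 279
t_58 = 450·279 + 609·78 + 738·398 = 618
t_59 = 450·618 + 609·279 + 738·78 = 66
t_60 = 450·66 + 609·618 + 738·279 = 510
t_61 = 450·510 + 609·66 + 738·618 = 307
t_62 = 450·307 + 609·510 + 738·66 = 11
t_63 = 450·11 + 609·307 + 738·510 = 226
t_64 = 450·226 + 609·11 + 738·307 = 986
t_65 = 450·986 + 609·226 + 738·11 = 196
t_66 = 450·196 + 609·986 + 738·226 = 839
t_67 = 450·839 + 609·196 + 738·986 = 665
t_68 = 450·665 + 609·839 + 738·196 = 335
t_69 = 450·335 + 609·665 + 738·839 = 441
t_70 = 450·441 + 609·335 + 738·665 = 270
t_71 = 450·270 + 609·441 + 738·335 = 620
t_72 = 450·620 + 609·270 + 738·441 = 30
t_73 = 450·30 + 609·620 + 738·270 = 75
t_74 = 450·75 + 609·30 + 738·620 = 35
t_75 = 450·35 + 609·75 + 738·30 = 827
t_76 = 450·827 + 609·35 + 738·75 = 819
t_77 = 450·819 + 609·827 + 738·35 = 13
t_78 = 450·13 + 609·819 + 738·827 = 2
t_79 = 450·2 + 609·13 + 738·819 = 776
t_80 = 450·776 + 609·2 + 738·13 = 808
t_81 = 450·808 + 609·776 + 738·2 = 190
t_82 = 450·190 + 609·808 + 738·776 = 0
t_83 = 450·0 + 609·190 + 738·808 = 669
t_84 = 450·669 + 609·0 + 738·190 = 337
t_85 = 450·337 + 609·669 + 738·0 = 85
t_86 = 450·85 + 609·337 + 738·669 = 635
t_87 = 450·635 + 609·85 + 738·337 = 1001
t_88 = 450·1001 + 609·635 + 738·85 = 876
t_89 = 450·876 + 609·1001 + 738·635 = 308

308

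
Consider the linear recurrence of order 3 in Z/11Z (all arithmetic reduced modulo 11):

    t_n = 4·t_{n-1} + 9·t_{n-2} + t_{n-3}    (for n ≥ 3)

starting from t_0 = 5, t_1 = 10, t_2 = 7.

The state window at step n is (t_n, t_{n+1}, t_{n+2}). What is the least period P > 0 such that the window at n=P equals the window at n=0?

133

n=0: window = (5, 10, 7)
n=1: window = (10, 7, 2)
n=2: window = (7, 2, 4)
n=3: window = (2, 4, 8)
n=4: window = (4, 8, 4)
n=5: window = (8, 4, 4)
n=6: window = (4, 4, 5)
n=7: window = (4, 5, 5)
n=8: window = (5, 5, 3)
n=9: window = (5, 3, 7)
n=10: window = (3, 7, 5)
n=11: window = (7, 5, 9)
n=12: window = (5, 9, 0)
n=13: window = (9, 0, 9)
n=14: window = (0, 9, 1)
n=15: window = (9, 1, 8)
n=16: window = (1, 8, 6)
n=17: window = (8, 6, 9)
n=18: window = (6, 9, 10)
n=19: window = (9, 10, 6)
n=20: window = (10, 6, 2)
n=21: window = (6, 2, 6)
n=22: window = (2, 6, 4)
n=23: window = (6, 4, 6)
n=24: window = (4, 6, 0)
n=25: window = (6, 0, 3)
n=26: window = (0, 3, 7)
n=27: window = (3, 7, 0)
n=28: window = (7, 0, 0)
n=29: window = (0, 0, 7)
n=30: window = (0, 7, 6)
n=31: window = (7, 6, 10)
n=32: window = (6, 10, 2)
n=33: window = (10, 2, 5)
n=34: window = (2, 5, 4)
n=35: window = (5, 4, 8)
n=36: window = (4, 8, 7)
n=37: window = (8, 7, 5)
n=38: window = (7, 5, 3)
n=39: window = (5, 3, 9)
n=40: window = (3, 9, 2)
…
n=131: window = (10, 10, 5)
n=132: window = (10, 5, 10)
n=133: window = (5, 10, 7)
window at n=133 equals window at n=0 → period = 133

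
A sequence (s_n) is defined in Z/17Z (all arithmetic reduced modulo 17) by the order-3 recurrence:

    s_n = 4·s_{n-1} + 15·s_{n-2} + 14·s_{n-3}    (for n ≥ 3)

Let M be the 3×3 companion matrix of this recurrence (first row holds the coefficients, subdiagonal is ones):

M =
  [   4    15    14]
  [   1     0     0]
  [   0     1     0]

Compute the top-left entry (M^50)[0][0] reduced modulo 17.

(M^50)[0][0] is the top entry after applying M 50 times to the unit state (1, 0, 0). Equivalently it is h_{52} for the auxiliary sequence (h_n) obeying the same recurrence with h_2 = 1 and h_i = 0 for 0 ≤ i < 2:
h_3 = 4·1 + 15·0 + 14·0 = 4
h_4 = 4·4 + 15·1 + 14·0 = 14
h_5 = 4·14 + 15·4 + 14·1 = 11
h_6 = 4·11 + 15·14 + 14·4 = 4
h_7 = 4·4 + 15·11 + 14·14 = 3
h_8 = 4·3 + 15·4 + 14·11 = 5
h_9 = 4·5 + 15·3 + 14·4 = 2
h_10 = 4·2 + 15·5 + 14·3 = 6
h_11 = 4·6 + 15·2 + 14·5 = 5
h_12 = 4·5 + 15·6 + 14·2 = 2
h_13 = 4·2 + 15·5 + 14·6 = 14
h_14 = 4·14 + 15·2 + 14·5 = 3
h_15 = 4·3 + 15·14 + 14·2 = 12
h_16 = 4·12 + 15·3 + 14·14 = 0
h_17 = 4·0 + 15·12 + 14·3 = 1
h_18 = 4·1 + 15·0 + 14·12 = 2
h_19 = 4·2 + 15·1 + 14·0 = 6
h_20 = 4·6 + 15·2 + 14·1 = 0
h_21 = 4·0 + 15·6 + 14·2 = 16
h_22 = 4·16 + 15·0 + 14·6 = 12
h_23 = 4·12 + 15·16 + 14·0 = 16
h_24 = 4·16 + 15·12 + 14·16 = 9
h_25 = 4·9 + 15·16 + 14·12 = 2
h_26 = 4·2 + 15·9 + 14·16 = 10
h_27 = 4·10 + 15·2 + 14·9 = 9
h_28 = 4·9 + 15·10 + 14·2 = 10
h_29 = 4·10 + 15·9 + 14·10 = 9
h_30 = 4·9 + 15·10 + 14·9 = 6
h_31 = 4·6 + 15·9 + 14·10 = 10
h_32 = 4·10 + 15·6 + 14·9 = 1
h_33 = 4·1 + 15·10 + 14·6 = 0
h_34 = 4·0 + 15·1 + 14·10 = 2
h_35 = 4·2 + 15·0 + 14·1 = 5
h_36 = 4·5 + 15·2 + 14·0 = 16
h_37 = 4·16 + 15·5 + 14·2 = 14
h_38 = 4·14 + 15·16 + 14·5 = 9
h_39 = 4·9 + 15·14 + 14·16 = 11
h_40 = 4·11 + 15·9 + 14·14 = 1
h_41 = 4·1 + 15·11 + 14·9 = 6
h_42 = 4·6 + 15·1 + 14·11 = 6
h_43 = 4·6 + 15·6 + 14·1 = 9
h_44 = 4·9 + 15·6 + 14·6 = 6
h_45 = 4·6 + 15·9 + 14·6 = 5
h_46 = 4·5 + 15·6 + 14·9 = 15
h_47 = 4·15 + 15·5 + 14·6 = 15
h_48 = 4·15 + 15·15 + 14·5 = 15
h_49 = 4·15 + 15·15 + 14·15 = 2
h_50 = 4·2 + 15·15 + 14·15 = 1
h_51 = 4·1 + 15·2 + 14·15 = 6
h_52 = 4·6 + 15·1 + 14·2 = 16

16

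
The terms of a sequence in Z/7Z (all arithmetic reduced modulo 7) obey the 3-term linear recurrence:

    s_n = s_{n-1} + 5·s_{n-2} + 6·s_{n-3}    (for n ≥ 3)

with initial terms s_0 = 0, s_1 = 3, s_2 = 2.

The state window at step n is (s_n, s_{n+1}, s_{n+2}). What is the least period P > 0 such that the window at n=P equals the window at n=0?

114

n=0: window = (0, 3, 2)
n=1: window = (3, 2, 3)
n=2: window = (2, 3, 3)
n=3: window = (3, 3, 2)
n=4: window = (3, 2, 0)
n=5: window = (2, 0, 0)
n=6: window = (0, 0, 5)
n=7: window = (0, 5, 5)
n=8: window = (5, 5, 2)
n=9: window = (5, 2, 1)
n=10: window = (2, 1, 6)
n=11: window = (1, 6, 2)
n=12: window = (6, 2, 3)
n=13: window = (2, 3, 0)
n=14: window = (3, 0, 6)
n=15: window = (0, 6, 3)
n=16: window = (6, 3, 5)
n=17: window = (3, 5, 0)
n=18: window = (5, 0, 1)
n=19: window = (0, 1, 3)
n=20: window = (1, 3, 1)
n=21: window = (3, 1, 1)
n=22: window = (1, 1, 3)
n=23: window = (1, 3, 0)
n=24: window = (3, 0, 0)
n=25: window = (0, 0, 4)
n=26: window = (0, 4, 4)
n=27: window = (4, 4, 3)
n=28: window = (4, 3, 5)
n=29: window = (3, 5, 2)
n=30: window = (5, 2, 3)
n=31: window = (2, 3, 1)
n=32: window = (3, 1, 0)
n=33: window = (1, 0, 2)
n=34: window = (0, 2, 1)
n=35: window = (2, 1, 4)
n=36: window = (1, 4, 0)
n=37: window = (4, 0, 5)
n=38: window = (0, 5, 1)
n=39: window = (5, 1, 5)
n=40: window = (1, 5, 5)
…
n=112: window = (2, 1, 0)
n=113: window = (1, 0, 3)
n=114: window = (0, 3, 2)
window at n=114 equals window at n=0 → period = 114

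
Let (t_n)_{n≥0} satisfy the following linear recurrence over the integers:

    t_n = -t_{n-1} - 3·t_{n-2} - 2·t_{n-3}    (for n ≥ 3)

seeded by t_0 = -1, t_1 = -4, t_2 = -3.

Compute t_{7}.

t_3 = -1·-3 + -3·-4 + -2·-1 = 17
t_4 = -1·17 + -3·-3 + -2·-4 = 0
t_5 = -1·0 + -3·17 + -2·-3 = -45
t_6 = -1·-45 + -3·0 + -2·17 = 11
t_7 = -1·11 + -3·-45 + -2·0 = 124

124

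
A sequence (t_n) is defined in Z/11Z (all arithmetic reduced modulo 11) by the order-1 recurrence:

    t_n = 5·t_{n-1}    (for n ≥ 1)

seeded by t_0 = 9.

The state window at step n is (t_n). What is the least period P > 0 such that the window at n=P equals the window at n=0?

n=0: window = (9)
n=1: window = (1)
n=2: window = (5)
n=3: window = (3)
n=4: window = (4)
n=5: window = (9)
window at n=5 equals window at n=0 → period = 5

5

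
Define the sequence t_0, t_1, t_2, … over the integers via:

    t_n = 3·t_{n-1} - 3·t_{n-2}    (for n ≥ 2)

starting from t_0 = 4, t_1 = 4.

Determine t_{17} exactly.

-52488

t_2 = 3·4 + -3·4 = 0
t_3 = 3·0 + -3·4 = -12
t_4 = 3·-12 + -3·0 = -36
t_5 = 3·-36 + -3·-12 = -72
t_6 = 3·-72 + -3·-36 = -108
t_7 = 3·-108 + -3·-72 = -108
t_8 = 3·-108 + -3·-108 = 0
t_9 = 3·0 + -3·-108 = 324
t_10 = 3·324 + -3·0 = 972
t_11 = 3·972 + -3·324 = 1944
t_12 = 3·1944 + -3·972 = 2916
t_13 = 3·2916 + -3·1944 = 2916
t_14 = 3·2916 + -3·2916 = 0
t_15 = 3·0 + -3·2916 = -8748
t_16 = 3·-8748 + -3·0 = -26244
t_17 = 3·-26244 + -3·-8748 = -52488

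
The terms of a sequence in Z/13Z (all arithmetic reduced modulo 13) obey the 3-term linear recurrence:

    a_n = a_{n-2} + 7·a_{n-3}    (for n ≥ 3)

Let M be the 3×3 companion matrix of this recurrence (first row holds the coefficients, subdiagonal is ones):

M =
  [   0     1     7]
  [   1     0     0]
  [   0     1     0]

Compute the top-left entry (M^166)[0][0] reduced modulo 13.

(M^166)[0][0] is the top entry after applying M 166 times to the unit state (1, 0, 0). Equivalently it is h_{168} for the auxiliary sequence (h_n) obeying the same recurrence with h_2 = 1 and h_i = 0 for 0 ≤ i < 2:
h_3 = 0·1 + 1·0 + 7·0 = 0
h_4 = 0·0 + 1·1 + 7·0 = 1
h_5 = 0·1 + 1·0 + 7·1 = 7
h_6 = 0·7 + 1·1 + 7·0 = 1
h_7 = 0·1 + 1·7 + 7·1 = 1
h_8 = 0·1 + 1·1 + 7·7 = 11
Continuing the recurrence:
  h_9 = 8;  h_10 = 5;  h_11 = 7;  h_12 = 9;  h_13 = 3;  h_14 = 6
  h_15 = 1;  h_16 = 1;  h_17 = 4;  h_18 = 8;  h_19 = 11;  h_20 = 10
  h_21 = 2;  h_22 = 9;  h_23 = 7;  h_24 = 10;  h_25 = 5;  h_26 = 7
  h_27 = 10;  h_28 = 3;  h_29 = 7;  h_30 = 8;  h_31 = 2;  h_32 = 5
  h_33 = 6;  h_34 = 6;  h_35 = 2;  h_36 = 9;  h_37 = 5;  h_38 = 10
  h_39 = 3;  h_40 = 6;  h_41 = 8;  h_42 = 1;  h_43 = 11;  h_44 = 5
  h_45 = 5;  h_46 = 4;  h_47 = 1;  h_48 = 0;  h_49 = 3;  h_50 = 7
  h_51 = 3;  h_52 = 2;  h_53 = 0;  h_54 = 10;  h_55 = 1;  h_56 = 10
  h_57 = 6;  h_58 = 4;  h_59 = 11;  h_60 = 7;  h_61 = 0;  h_62 = 6
  h_63 = 10;  h_64 = 6;  h_65 = 0;  h_66 = 11;  h_67 = 3;  h_68 = 11
  h_69 = 2;  h_70 = 6;  h_71 = 1;  h_72 = 7;  h_73 = 4;  h_74 = 1
  h_75 = 1;  h_76 = 3;  h_77 = 8;  h_78 = 10;  h_79 = 3;  h_80 = 1
  h_81 = 8;  h_82 = 9;  h_83 = 2;  h_84 = 0;  h_85 = 0;  h_86 = 1
  h_87 = 0;  h_88 = 1;  h_89 = 7;  h_90 = 1;  h_91 = 1;  h_92 = 11
  h_93 = 8;  h_94 = 5;  h_95 = 7;  h_96 = 9;  h_97 = 3;  h_98 = 6
  h_99 = 1;  h_100 = 1;  h_101 = 4;  h_102 = 8;  h_103 = 11;  h_104 = 10
  h_105 = 2;  h_106 = 9;  h_107 = 7;  h_108 = 10;  h_109 = 5;  h_110 = 7
  h_111 = 10;  h_112 = 3;  h_113 = 7;  h_114 = 8;  h_115 = 2;  h_116 = 5
  h_117 = 6;  h_118 = 6;  h_119 = 2;  h_120 = 9;  h_121 = 5;  h_122 = 10
  h_123 = 3;  h_124 = 6;  h_125 = 8;  h_126 = 1;  h_127 = 11;  h_128 = 5
  h_129 = 5;  h_130 = 4;  h_131 = 1;  h_132 = 0;  h_133 = 3;  h_134 = 7
  h_135 = 3;  h_136 = 2;  h_137 = 0;  h_138 = 10;  h_139 = 1;  h_140 = 10
  h_141 = 6;  h_142 = 4;  h_143 = 11;  h_144 = 7;  h_145 = 0;  h_146 = 6
  h_147 = 10;  h_148 = 6;  h_149 = 0;  h_150 = 11;  h_151 = 3;  h_152 = 11
  h_153 = 2;  h_154 = 6;  h_155 = 1;  h_156 = 7;  h_157 = 4;  h_158 = 1
  h_159 = 1;  h_160 = 3;  h_161 = 8;  h_162 = 10;  h_163 = 3;  h_164 = 1
  h_165 = 8;  h_166 = 9
h_167 = 0·9 + 1·8 + 7·1 = 2
h_168 = 0·2 + 1·9 + 7·8 = 0

0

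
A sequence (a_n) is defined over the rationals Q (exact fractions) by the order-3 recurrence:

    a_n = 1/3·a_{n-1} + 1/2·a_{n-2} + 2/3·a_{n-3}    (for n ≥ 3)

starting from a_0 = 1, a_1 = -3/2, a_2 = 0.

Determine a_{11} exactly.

a_3 = 1/3·0 + 1/2·-3/2 + 2/3·1 = -1/12
a_4 = 1/3·-1/12 + 1/2·0 + 2/3·-3/2 = -37/36
a_5 = 1/3·-37/36 + 1/2·-1/12 + 2/3·0 = -83/216
a_6 = 1/3·-83/216 + 1/2·-37/36 + 2/3·-1/12 = -113/162
a_7 = 1/3·-113/162 + 1/2·-83/216 + 2/3·-37/36 = -4315/3888
a_8 = 1/3·-4315/3888 + 1/2·-113/162 + 2/3·-83/216 = -11371/11664
a_9 = 1/3·-11371/11664 + 1/2·-4315/3888 + 2/3·-113/162 = -94121/69984
a_10 = 1/3·-94121/69984 + 1/2·-11371/11664 + 2/3·-4315/3888 = -43975/26244
a_11 = 1/3·-43975/26244 + 1/2·-94121/69984 + 2/3·-11371/11664 = -2369401/1259712

-2369401/1259712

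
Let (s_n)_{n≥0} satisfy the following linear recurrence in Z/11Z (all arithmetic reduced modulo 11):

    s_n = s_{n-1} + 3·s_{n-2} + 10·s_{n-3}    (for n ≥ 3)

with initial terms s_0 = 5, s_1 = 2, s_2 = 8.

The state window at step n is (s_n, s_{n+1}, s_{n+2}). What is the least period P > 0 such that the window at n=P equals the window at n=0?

266

n=0: window = (5, 2, 8)
n=1: window = (2, 8, 9)
n=2: window = (8, 9, 9)
n=3: window = (9, 9, 6)
n=4: window = (9, 6, 2)
n=5: window = (6, 2, 0)
n=6: window = (2, 0, 0)
n=7: window = (0, 0, 9)
n=8: window = (0, 9, 9)
n=9: window = (9, 9, 3)
n=10: window = (9, 3, 10)
n=11: window = (3, 10, 10)
n=12: window = (10, 10, 4)
n=13: window = (10, 4, 2)
n=14: window = (4, 2, 4)
n=15: window = (2, 4, 6)
n=16: window = (4, 6, 5)
n=17: window = (6, 5, 8)
n=18: window = (5, 8, 6)
n=19: window = (8, 6, 3)
n=20: window = (6, 3, 2)
n=21: window = (3, 2, 5)
n=22: window = (2, 5, 8)
n=23: window = (5, 8, 10)
n=24: window = (8, 10, 7)
n=25: window = (10, 7, 7)
n=26: window = (7, 7, 7)
n=27: window = (7, 7, 10)
n=28: window = (7, 10, 2)
n=29: window = (10, 2, 3)
n=30: window = (2, 3, 10)
n=31: window = (3, 10, 6)
n=32: window = (10, 6, 0)
n=33: window = (6, 0, 8)
n=34: window = (0, 8, 2)
n=35: window = (8, 2, 4)
n=36: window = (2, 4, 2)
n=37: window = (4, 2, 1)
n=38: window = (2, 1, 3)
n=39: window = (1, 3, 4)
n=40: window = (3, 4, 1)
…
n=264: window = (8, 9, 5)
n=265: window = (9, 5, 2)
n=266: window = (5, 2, 8)
window at n=266 equals window at n=0 → period = 266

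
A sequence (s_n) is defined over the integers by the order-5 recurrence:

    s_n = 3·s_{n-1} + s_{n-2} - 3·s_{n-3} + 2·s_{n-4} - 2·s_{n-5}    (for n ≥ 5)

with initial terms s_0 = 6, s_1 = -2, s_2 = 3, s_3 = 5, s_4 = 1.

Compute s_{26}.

-298860665463

s_5 = 3·1 + 1·5 + -3·3 + 2·-2 + -2·6 = -17
s_6 = 3·-17 + 1·1 + -3·5 + 2·3 + -2·-2 = -55
s_7 = 3·-55 + 1·-17 + -3·1 + 2·5 + -2·3 = -181
s_8 = 3·-181 + 1·-55 + -3·-17 + 2·1 + -2·5 = -555
s_9 = 3·-555 + 1·-181 + -3·-55 + 2·-17 + -2·1 = -1717
s_10 = 3·-1717 + 1·-555 + -3·-181 + 2·-55 + -2·-17 = -5239
s_11 = 3·-5239 + 1·-1717 + -3·-555 + 2·-181 + -2·-55 = -16021
s_12 = 3·-16021 + 1·-5239 + -3·-1717 + 2·-555 + -2·-181 = -48899
s_13 = 3·-48899 + 1·-16021 + -3·-5239 + 2·-1717 + -2·-555 = -149325
s_14 = 3·-149325 + 1·-48899 + -3·-16021 + 2·-5239 + -2·-1717 = -455855
s_15 = 3·-455855 + 1·-149325 + -3·-48899 + 2·-16021 + -2·-5239 = -1391757
s_16 = 3·-1391757 + 1·-455855 + -3·-149325 + 2·-48899 + -2·-16021 = -4248907
s_17 = 3·-4248907 + 1·-1391757 + -3·-455855 + 2·-149325 + -2·-48899 = -12971765
s_18 = 3·-12971765 + 1·-4248907 + -3·-1391757 + 2·-455855 + -2·-149325 = -39601991
s_19 = 3·-39601991 + 1·-12971765 + -3·-4248907 + 2·-1391757 + -2·-455855 = -120902821
s_20 = 3·-120902821 + 1·-39601991 + -3·-12971765 + 2·-4248907 + -2·-1391757 = -369109459
s_21 = 3·-369109459 + 1·-120902821 + -3·-39601991 + 2·-12971765 + -2·-4248907 = -1126870941
s_22 = 3·-1126870941 + 1·-369109459 + -3·-120902821 + 2·-39601991 + -2·-12971765 = -3440274271
s_23 = 3·-3440274271 + 1·-1126870941 + -3·-369109459 + 2·-120902821 + -2·-39601991 = -10502967037
s_24 = 3·-10502967037 + 1·-3440274271 + -3·-1126870941 + 2·-369109459 + -2·-120902821 = -32064975835
s_25 = 3·-32064975835 + 1·-10502967037 + -3·-3440274271 + 2·-1126870941 + -2·-369109459 = -97892594693
s_26 = 3·-97892594693 + 1·-32064975835 + -3·-10502967037 + 2·-3440274271 + -2·-1126870941 = -298860665463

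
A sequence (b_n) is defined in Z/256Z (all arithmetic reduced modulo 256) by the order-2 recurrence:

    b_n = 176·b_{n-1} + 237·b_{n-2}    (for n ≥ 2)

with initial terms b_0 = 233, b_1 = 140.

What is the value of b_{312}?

b_2 = 176·140 + 237·233 = 245
b_3 = 176·245 + 237·140 = 12
b_4 = 176·12 + 237·245 = 17
b_5 = 176·17 + 237·12 = 204
b_6 = 176·204 + 237·17 = 253
b_7 = 176·253 + 237·204 = 204
b_8 = 176·204 + 237·253 = 121
b_9 = 176·121 + 237·204 = 12
b_10 = 176·12 + 237·121 = 69
b_11 = 176·69 + 237·12 = 140
b_12 = 176·140 + 237·69 = 33
b_13 = 176·33 + 237·140 = 76
b_14 = 176·76 + 237·33 = 205
b_15 = 176·205 + 237·76 = 76
b_16 = 176·76 + 237·205 = 9
b_17 = 176·9 + 237·76 = 140
b_18 = 176·140 + 237·9 = 149
b_19 = 176·149 + 237·140 = 12
b_20 = 176·12 + 237·149 = 49
b_21 = 176·49 + 237·12 = 204
b_22 = 176·204 + 237·49 = 157
b_23 = 176·157 + 237·204 = 204
b_24 = 176·204 + 237·157 = 153
b_25 = 176·153 + 237·204 = 12
b_26 = 176·12 + 237·153 = 229
b_27 = 176·229 + 237·12 = 140
b_28 = 176·140 + 237·229 = 65
b_29 = 176·65 + 237·140 = 76
b_30 = 176·76 + 237·65 = 109
b_31 = 176·109 + 237·76 = 76
b_32 = 176·76 + 237·109 = 41
b_33 = 176·41 + 237·76 = 140
b_34 = 176·140 + 237·41 = 53
b_35 = 176·53 + 237·140 = 12
b_36 = 176·12 + 237·53 = 81
b_37 = 176·81 + 237·12 = 204
b_38 = 176·204 + 237·81 = 61
b_39 = 176·61 + 237·204 = 204
b_40 = 176·204 + 237·61 = 185
b_41 = 176·185 + 237·204 = 12
b_42 = 176·12 + 237·185 = 133
b_43 = 176·133 + 237·12 = 140
b_44 = 176·140 + 237·133 = 97
b_45 = 176·97 + 237·140 = 76
b_46 = 176·76 + 237·97 = 13
b_47 = 176·13 + 237·76 = 76
b_48 = 176·76 + 237·13 = 73
b_49 = 176·73 + 237·76 = 140
b_50 = 176·140 + 237·73 = 213
b_51 = 176·213 + 237·140 = 12
b_52 = 176·12 + 237·213 = 113
b_53 = 176·113 + 237·12 = 204
b_54 = 176·204 + 237·113 = 221
b_55 = 176·221 + 237·204 = 204
b_56 = 176·204 + 237·221 = 217
b_57 = 176·217 + 237·204 = 12
b_58 = 176·12 + 237·217 = 37
b_59 = 176·37 + 237·12 = 140
b_60 = 176·140 + 237·37 = 129
b_61 = 176·129 + 237·140 = 76
b_62 = 176·76 + 237·129 = 173
b_63 = 176·173 + 237·76 = 76
b_64 = 176·76 + 237·173 = 105
b_65 = 176·105 + 237·76 = 140
b_66 = 176·140 + 237·105 = 117
b_67 = 176·117 + 237·140 = 12
b_68 = 176·12 + 237·117 = 145
b_69 = 176·145 + 237·12 = 204
b_70 = 176·204 + 237·145 = 125
b_71 = 176·125 + 237·204 = 204
b_72 = 176·204 + 237·125 = 249
b_73 = 176·249 + 237·204 = 12
b_74 = 176·12 + 237·249 = 197
b_75 = 176·197 + 237·12 = 140
b_76 = 176·140 + 237·197 = 161
b_77 = 176·161 + 237·140 = 76
b_78 = 176·76 + 237·161 = 77
b_79 = 176·77 + 237·76 = 76
b_80 = 176·76 + 237·77 = 137
b_81 = 176·137 + 237·76 = 140
b_82 = 176·140 + 237·137 = 21
b_83 = 176·21 + 237·140 = 12
b_84 = 176·12 + 237·21 = 177
b_85 = 176·177 + 237·12 = 204
b_86 = 176·204 + 237·177 = 29
b_87 = 176·29 + 237·204 = 204
b_88 = 176·204 + 237·29 = 25
b_89 = 176·25 + 237·204 = 12
b_90 = 176·12 + 237·25 = 101
b_91 = 176·101 + 237·12 = 140
b_92 = 176·140 + 237·101 = 193
b_93 = 176·193 + 237·140 = 76
b_94 = 176·76 + 237·193 = 237
b_95 = 176·237 + 237·76 = 76
b_96 = 176·76 + 237·237 = 169
b_97 = 176·169 + 237·76 = 140
b_98 = 176·140 + 237·169 = 181
b_99 = 176·181 + 237·140 = 12
b_100 = 176·12 + 237·181 = 209
b_101 = 176·209 + 237·12 = 204
b_102 = 176·204 + 237·209 = 189
b_103 = 176·189 + 237·204 = 204
b_104 = 176·204 + 237·189 = 57
b_105 = 176·57 + 237·204 = 12
b_106 = 176·12 + 237·57 = 5
b_107 = 176·5 + 237·12 = 140
b_108 = 176·140 + 237·5 = 225
b_109 = 176·225 + 237·140 = 76
b_110 = 176·76 + 237·225 = 141
b_111 = 176·141 + 237·76 = 76
b_112 = 176·76 + 237·141 = 201
b_113 = 176·201 + 237·76 = 140
b_114 = 176·140 + 237·201 = 85
b_115 = 176·85 + 237·140 = 12
b_116 = 176·12 + 237·85 = 241
b_117 = 176·241 + 237·12 = 204
b_118 = 176·204 + 237·241 = 93
b_119 = 176·93 + 237·204 = 204
b_120 = 176·204 + 237·93 = 89
b_121 = 176·89 + 237·204 = 12
b_122 = 176·12 + 237·89 = 165
b_123 = 176·165 + 237·12 = 140
b_124 = 176·140 + 237·165 = 1
b_125 = 176·1 + 237·140 = 76
b_126 = 176·76 + 237·1 = 45
b_127 = 176·45 + 237·76 = 76
b_128 = 176·76 + 237·45 = 233
b_129 = 176·233 + 237·76 = 140
(b_128, b_129) = (233, 140) = (b_0, b_1), so the sequence has period 128.
312 ≡ 56 (mod 128), hence b_312 = b_56 = 217.

217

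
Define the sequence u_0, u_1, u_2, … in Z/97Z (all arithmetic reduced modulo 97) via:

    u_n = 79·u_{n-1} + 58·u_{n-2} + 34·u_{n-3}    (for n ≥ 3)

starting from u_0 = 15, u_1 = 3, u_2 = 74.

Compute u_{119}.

56

u_3 = 79·74 + 58·3 + 34·15 = 31
u_4 = 79·31 + 58·74 + 34·3 = 53
u_5 = 79·53 + 58·31 + 34·74 = 62
u_6 = 79·62 + 58·53 + 34·31 = 5
u_7 = 79·5 + 58·62 + 34·53 = 70
u_8 = 79·70 + 58·5 + 34·62 = 71
u_9 = 79·71 + 58·70 + 34·5 = 42
u_10 = 79·42 + 58·71 + 34·70 = 19
u_11 = 79·19 + 58·42 + 34·71 = 46
u_12 = 79·46 + 58·19 + 34·42 = 53
u_13 = 79·53 + 58·46 + 34·19 = 32
u_14 = 79·32 + 58·53 + 34·46 = 85
u_15 = 79·85 + 58·32 + 34·53 = 91
u_16 = 79·91 + 58·85 + 34·32 = 15
u_17 = 79·15 + 58·91 + 34·85 = 41
u_18 = 79·41 + 58·15 + 34·91 = 25
u_19 = 79·25 + 58·41 + 34·15 = 13
u_20 = 79·13 + 58·25 + 34·41 = 88
u_21 = 79·88 + 58·13 + 34·25 = 20
u_22 = 79·20 + 58·88 + 34·13 = 45
u_23 = 79·45 + 58·20 + 34·88 = 44
u_24 = 79·44 + 58·45 + 34·20 = 73
u_25 = 79·73 + 58·44 + 34·45 = 52
u_26 = 79·52 + 58·73 + 34·44 = 41
u_27 = 79·41 + 58·52 + 34·73 = 7
u_28 = 79·7 + 58·41 + 34·52 = 43
u_29 = 79·43 + 58·7 + 34·41 = 56
u_30 = 79·56 + 58·43 + 34·7 = 75
u_31 = 79·75 + 58·56 + 34·43 = 62
u_32 = 79·62 + 58·75 + 34·56 = 94
u_33 = 79·94 + 58·62 + 34·75 = 89
u_34 = 79·89 + 58·94 + 34·62 = 41
u_35 = 79·41 + 58·89 + 34·94 = 54
u_36 = 79·54 + 58·41 + 34·89 = 67
u_37 = 79·67 + 58·54 + 34·41 = 22
u_38 = 79·22 + 58·67 + 34·54 = 88
u_39 = 79·88 + 58·22 + 34·67 = 30
u_40 = 79·30 + 58·88 + 34·22 = 74
u_41 = 79·74 + 58·30 + 34·88 = 5
u_42 = 79·5 + 58·74 + 34·30 = 81
u_43 = 79·81 + 58·5 + 34·74 = 87
u_44 = 79·87 + 58·81 + 34·5 = 4
u_45 = 79·4 + 58·87 + 34·81 = 65
u_46 = 79·65 + 58·4 + 34·87 = 80
u_47 = 79·80 + 58·65 + 34·4 = 41
u_48 = 79·41 + 58·80 + 34·65 = 1
u_49 = 79·1 + 58·41 + 34·80 = 36
u_50 = 79·36 + 58·1 + 34·41 = 28
u_51 = 79·28 + 58·36 + 34·1 = 66
u_52 = 79·66 + 58·28 + 34·36 = 11
u_53 = 79·11 + 58·66 + 34·28 = 23
u_54 = 79·23 + 58·11 + 34·66 = 43
u_55 = 79·43 + 58·23 + 34·11 = 61
u_56 = 79·61 + 58·43 + 34·23 = 44
u_57 = 79·44 + 58·61 + 34·43 = 37
u_58 = 79·37 + 58·44 + 34·61 = 80
u_59 = 79·80 + 58·37 + 34·44 = 68
u_60 = 79·68 + 58·80 + 34·37 = 18
u_61 = 79·18 + 58·68 + 34·80 = 35
u_62 = 79·35 + 58·18 + 34·68 = 10
u_63 = 79·10 + 58·35 + 34·18 = 37
u_64 = 79·37 + 58·10 + 34·35 = 37
u_65 = 79·37 + 58·37 + 34·10 = 74
u_66 = 79·74 + 58·37 + 34·37 = 35
u_67 = 79·35 + 58·74 + 34·37 = 70
u_68 = 79·70 + 58·35 + 34·74 = 85
u_69 = 79·85 + 58·70 + 34·35 = 34
u_70 = 79·34 + 58·85 + 34·70 = 5
u_71 = 79·5 + 58·34 + 34·85 = 19
u_72 = 79·19 + 58·5 + 34·34 = 37
u_73 = 79·37 + 58·19 + 34·5 = 24
u_74 = 79·24 + 58·37 + 34·19 = 32
u_75 = 79·32 + 58·24 + 34·37 = 37
u_76 = 79·37 + 58·32 + 34·24 = 66
u_77 = 79·66 + 58·37 + 34·32 = 9
u_78 = 79·9 + 58·66 + 34·37 = 74
u_79 = 79·74 + 58·9 + 34·66 = 76
u_80 = 79·76 + 58·74 + 34·9 = 29
u_81 = 79·29 + 58·76 + 34·74 = 0
u_82 = 79·0 + 58·29 + 34·76 = 95
u_83 = 79·95 + 58·0 + 34·29 = 52
u_84 = 79·52 + 58·95 + 34·0 = 15
u_85 = 79·15 + 58·52 + 34·95 = 59
u_86 = 79·59 + 58·15 + 34·52 = 24
u_87 = 79·24 + 58·59 + 34·15 = 8
u_88 = 79·8 + 58·24 + 34·59 = 53
u_89 = 79·53 + 58·8 + 34·24 = 35
u_90 = 79·35 + 58·53 + 34·8 = 0
u_91 = 79·0 + 58·35 + 34·53 = 49
u_92 = 79·49 + 58·0 + 34·35 = 17
u_93 = 79·17 + 58·49 + 34·0 = 14
u_94 = 79·14 + 58·17 + 34·49 = 72
u_95 = 79·72 + 58·14 + 34·17 = 94
u_96 = 79·94 + 58·72 + 34·14 = 50
u_97 = 79·50 + 58·94 + 34·72 = 16
u_98 = 79·16 + 58·50 + 34·94 = 85
u_99 = 79·85 + 58·16 + 34·50 = 31
u_100 = 79·31 + 58·85 + 34·16 = 66
u_101 = 79·66 + 58·31 + 34·85 = 8
u_102 = 79·8 + 58·66 + 34·31 = 82
u_103 = 79·82 + 58·8 + 34·66 = 68
u_104 = 79·68 + 58·82 + 34·8 = 21
u_105 = 79·21 + 58·68 + 34·82 = 49
u_106 = 79·49 + 58·21 + 34·68 = 29
u_107 = 79·29 + 58·49 + 34·21 = 27
u_108 = 79·27 + 58·29 + 34·49 = 49
u_109 = 79·49 + 58·27 + 34·29 = 21
u_110 = 79·21 + 58·49 + 34·27 = 84
u_111 = 79·84 + 58·21 + 34·49 = 14
u_112 = 79·14 + 58·84 + 34·21 = 96
u_113 = 79·96 + 58·14 + 34·84 = 0
u_114 = 79·0 + 58·96 + 34·14 = 30
u_115 = 79·30 + 58·0 + 34·96 = 8
u_116 = 79·8 + 58·30 + 34·0 = 44
u_117 = 79·44 + 58·8 + 34·30 = 13
u_118 = 79·13 + 58·44 + 34·8 = 68
u_119 = 79·68 + 58·13 + 34·44 = 56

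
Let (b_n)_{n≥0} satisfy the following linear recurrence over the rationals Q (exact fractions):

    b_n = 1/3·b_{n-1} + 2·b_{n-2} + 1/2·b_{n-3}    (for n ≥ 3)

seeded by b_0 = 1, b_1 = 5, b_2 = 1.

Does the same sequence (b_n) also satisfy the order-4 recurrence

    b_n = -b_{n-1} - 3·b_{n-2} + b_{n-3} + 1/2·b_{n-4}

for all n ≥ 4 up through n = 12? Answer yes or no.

Terms b_0..b_12: 1, 5, 1, 65/6, 73/9, 1343/54, 9697/324, 61987/972, 136397/1458, 3038939/17496, 3633293/13122, 9574939/19683, 758444569/944784
n=4: candidate gives -25/3, actual b_4 = 73/9 ✗

no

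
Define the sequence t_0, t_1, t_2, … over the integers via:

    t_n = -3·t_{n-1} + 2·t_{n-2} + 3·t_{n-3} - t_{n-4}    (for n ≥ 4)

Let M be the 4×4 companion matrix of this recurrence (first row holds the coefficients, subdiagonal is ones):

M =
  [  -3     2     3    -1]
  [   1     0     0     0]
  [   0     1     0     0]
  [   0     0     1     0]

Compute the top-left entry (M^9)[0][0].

-47160

(M^9)[0][0] is the top entry after applying M 9 times to the unit state (1, 0, 0, 0). Equivalently it is h_{12} for the auxiliary sequence (h_n) obeying the same recurrence with h_3 = 1 and h_i = 0 for 0 ≤ i < 3:
h_4 = -3·1 + 2·0 + 3·0 + -1·0 = -3
h_5 = -3·-3 + 2·1 + 3·0 + -1·0 = 11
h_6 = -3·11 + 2·-3 + 3·1 + -1·0 = -36
h_7 = -3·-36 + 2·11 + 3·-3 + -1·1 = 120
h_8 = -3·120 + 2·-36 + 3·11 + -1·-3 = -396
h_9 = -3·-396 + 2·120 + 3·-36 + -1·11 = 1309
h_10 = -3·1309 + 2·-396 + 3·120 + -1·-36 = -4323
h_11 = -3·-4323 + 2·1309 + 3·-396 + -1·120 = 14279
h_12 = -3·14279 + 2·-4323 + 3·1309 + -1·-396 = -47160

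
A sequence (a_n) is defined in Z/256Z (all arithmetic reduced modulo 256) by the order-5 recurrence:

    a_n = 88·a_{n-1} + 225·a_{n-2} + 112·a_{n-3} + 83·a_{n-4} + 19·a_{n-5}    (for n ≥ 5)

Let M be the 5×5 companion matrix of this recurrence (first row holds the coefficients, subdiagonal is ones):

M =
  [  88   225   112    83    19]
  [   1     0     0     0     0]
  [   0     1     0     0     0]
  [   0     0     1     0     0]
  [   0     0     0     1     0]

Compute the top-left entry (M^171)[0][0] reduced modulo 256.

(M^171)[0][0] is the top entry after applying M 171 times to the unit state (1, 0, 0, 0, 0). Equivalently it is h_{175} for the auxiliary sequence (h_n) obeying the same recurrence with h_4 = 1 and h_i = 0 for 0 ≤ i < 4:
h_5 = 88·1 + 225·0 + 112·0 + 83·0 + 19·0 = 88
h_6 = 88·88 + 225·1 + 112·0 + 83·0 + 19·0 = 33
h_7 = 88·33 + 225·88 + 112·1 + 83·0 + 19·0 = 32
h_8 = 88·32 + 225·33 + 112·88 + 83·1 + 19·0 = 212
h_9 = 88·212 + 225·32 + 112·33 + 83·88 + 19·1 = 11
h_10 = 88·11 + 225·212 + 112·32 + 83·33 + 19·88 = 87
Continuing the recurrence:
  h_11 = 38;  h_12 = 115;  h_13 = 75;  h_14 = 129;  h_15 = 90;  h_16 = 60
  h_17 = 4;  h_18 = 224;  h_19 = 133;  h_20 = 122;  h_21 = 149;  h_22 = 142
  h_23 = 228;  h_24 = 203;  h_25 = 169;  h_26 = 92;  h_27 = 111;  h_28 = 177
  h_29 = 131;  h_30 = 136;  h_31 = 36;  h_32 = 216;  h_33 = 0;  h_34 = 105
  h_35 = 92;  h_36 = 157;  h_37 = 204;  h_38 = 104;  h_39 = 91;  h_40 = 171
  h_41 = 14;  h_42 = 199;  h_43 = 191;  h_44 = 225;  h_45 = 130;  h_46 = 144
  h_47 = 228;  h_48 = 240;  h_49 = 189;  h_50 = 254;  h_51 = 9;  h_52 = 194
  h_53 = 208;  h_54 = 83;  h_55 = 253;  h_56 = 124;  h_57 = 35;  h_58 = 13
  h_59 = 171;  h_60 = 128;  h_61 = 136;  h_62 = 224;  h_63 = 240;  h_64 = 17
  h_65 = 96;  h_66 = 169;  h_67 = 88;  h_68 = 28;  h_69 = 75;  h_70 = 207
  h_71 = 102;  h_72 = 107;  h_73 = 99;  h_74 = 97;  h_75 = 154;  h_76 = 196
  h_77 = 52;  h_78 = 80;  h_79 = 21;  h_80 = 66;  h_81 = 141;  h_82 = 118
  h_83 = 28;  h_84 = 251;  h_85 = 33;  h_86 = 236;  h_87 = 199;  h_88 = 185
  h_89 = 19;  h_90 = 40;  h_91 = 108;  h_92 = 88;  h_93 = 144;  h_94 = 121
  h_95 = 164;  h_96 = 69;  h_97 = 4;  h_98 = 176;  h_99 = 91;  h_100 = 67
  h_101 = 110;  h_102 = 223;  h_103 = 55;  h_104 = 129;  h_105 = 226;  h_106 = 152
  h_107 = 180;  h_108 = 64;  h_109 = 141;  h_110 = 134;  h_111 = 161;  h_112 = 234
  h_113 = 8;  h_114 = 195;  h_115 = 149;  h_116 = 236;  h_117 = 91;  h_118 = 181
  h_119 = 59;  h_120 = 192;  h_121 = 16;  h_122 = 128;  h_123 = 160;  h_124 = 33
  h_125 = 104;  h_126 = 113;  h_127 = 16;  h_128 = 228;  h_129 = 11;  h_130 = 135
  h_131 = 102;  h_132 = 163;  h_133 = 59;  h_134 = 193;  h_135 = 154;  h_136 = 204
  h_137 = 36;  h_138 = 0;  h_139 = 37;  h_140 = 10;  h_141 = 197;  h_142 = 94
  h_143 = 212;  h_144 = 171;  h_145 = 217;  h_146 = 188;  h_147 = 223;  h_148 = 1
  h_149 = 163;  h_150 = 136;  h_151 = 180;  h_152 = 152;  h_153 = 224;  h_154 = 137
  h_155 = 236;  h_156 = 45;  h_157 = 188;  h_158 = 120;  h_159 = 219;  h_160 = 27
  h_161 = 142;  h_162 = 55;  h_163 = 111;  h_164 = 161;  h_165 = 2;  h_166 = 32
  h_167 = 68;  h_168 = 208;  h_169 = 221;  h_170 = 14;  h_171 = 121;  h_172 = 18
  h_173 = 192
h_174 = 88·192 + 225·18 + 112·121 + 83·14 + 19·221 = 179
h_175 = 88·179 + 225·192 + 112·18 + 83·121 + 19·14 = 109

109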